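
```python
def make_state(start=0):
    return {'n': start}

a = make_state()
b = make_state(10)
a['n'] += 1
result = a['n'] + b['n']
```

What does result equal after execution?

Step 1: make_state() returns a new dict each call (immutable default 0).
Step 2: a = {'n': 0}, b = {'n': 10}.
Step 3: a['n'] += 1 = 1. result = 1 + 10 = 11

The answer is 11.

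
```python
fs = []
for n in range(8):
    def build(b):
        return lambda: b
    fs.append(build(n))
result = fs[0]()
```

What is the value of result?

Step 1: build(n) creates a new scope capturing b = n at call time.
Step 2: fs[0] = build(0), so its lambda captures b = 0.
Step 3: result = 0 (closure factory fixes late binding)

The answer is 0.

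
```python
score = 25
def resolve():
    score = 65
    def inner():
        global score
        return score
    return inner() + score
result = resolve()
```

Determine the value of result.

Step 1: Global score = 25. resolve() shadows with local score = 65.
Step 2: inner() uses global keyword, so inner() returns global score = 25.
Step 3: resolve() returns 25 + 65 = 90

The answer is 90.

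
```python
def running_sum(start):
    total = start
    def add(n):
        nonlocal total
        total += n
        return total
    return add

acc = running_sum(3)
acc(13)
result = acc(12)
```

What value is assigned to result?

Step 1: running_sum(3) creates closure with total = 3.
Step 2: First acc(13): total = 3 + 13 = 16.
Step 3: Second acc(12): total = 16 + 12 = 28. result = 28

The answer is 28.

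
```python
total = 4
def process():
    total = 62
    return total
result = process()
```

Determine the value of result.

Step 1: Global total = 4.
Step 2: process() creates local total = 62, shadowing the global.
Step 3: Returns local total = 62. result = 62

The answer is 62.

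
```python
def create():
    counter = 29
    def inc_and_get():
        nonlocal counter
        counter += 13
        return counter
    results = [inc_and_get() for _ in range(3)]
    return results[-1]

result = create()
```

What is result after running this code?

Step 1: counter = 29.
Step 2: Three calls to inc_and_get(), each adding 13.
Step 3: Last value = 29 + 13 * 3 = 68

The answer is 68.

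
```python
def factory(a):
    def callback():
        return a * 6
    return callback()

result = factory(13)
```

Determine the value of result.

Step 1: factory(13) binds parameter a = 13.
Step 2: callback() accesses a = 13 from enclosing scope.
Step 3: result = 13 * 6 = 78

The answer is 78.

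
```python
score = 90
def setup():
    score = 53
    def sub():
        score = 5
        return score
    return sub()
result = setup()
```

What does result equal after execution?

Step 1: Three scopes define score: global (90), setup (53), sub (5).
Step 2: sub() has its own local score = 5, which shadows both enclosing and global.
Step 3: result = 5 (local wins in LEGB)

The answer is 5.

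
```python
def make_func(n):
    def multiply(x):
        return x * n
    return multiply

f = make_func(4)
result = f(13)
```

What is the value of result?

Step 1: make_func(4) returns multiply closure with n = 4.
Step 2: f(13) computes 13 * 4 = 52.
Step 3: result = 52

The answer is 52.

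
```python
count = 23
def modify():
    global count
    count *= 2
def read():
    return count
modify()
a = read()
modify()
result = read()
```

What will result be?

Step 1: count = 23.
Step 2: First modify(): count = 23 * 2 = 46.
Step 3: Second modify(): count = 46 * 2 = 92.
Step 4: read() returns 92

The answer is 92.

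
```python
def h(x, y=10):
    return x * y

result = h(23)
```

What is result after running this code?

Step 1: h(23) uses default y = 10.
Step 2: Returns 23 * 10 = 230.
Step 3: result = 230

The answer is 230.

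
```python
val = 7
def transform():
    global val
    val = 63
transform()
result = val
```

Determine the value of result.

Step 1: val = 7 globally.
Step 2: transform() declares global val and sets it to 63.
Step 3: After transform(), global val = 63. result = 63

The answer is 63.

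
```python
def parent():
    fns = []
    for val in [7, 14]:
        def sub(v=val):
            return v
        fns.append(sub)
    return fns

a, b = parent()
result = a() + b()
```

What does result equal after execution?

Step 1: Default argument v=val captures val at each iteration.
Step 2: a() returns 7 (captured at first iteration), b() returns 14 (captured at second).
Step 3: result = 7 + 14 = 21

The answer is 21.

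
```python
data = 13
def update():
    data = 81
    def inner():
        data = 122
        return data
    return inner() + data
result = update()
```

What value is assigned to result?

Step 1: update() has local data = 81. inner() has local data = 122.
Step 2: inner() returns its local data = 122.
Step 3: update() returns 122 + its own data (81) = 203

The answer is 203.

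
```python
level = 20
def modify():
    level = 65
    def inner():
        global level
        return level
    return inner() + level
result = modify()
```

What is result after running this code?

Step 1: Global level = 20. modify() shadows with local level = 65.
Step 2: inner() uses global keyword, so inner() returns global level = 20.
Step 3: modify() returns 20 + 65 = 85

The answer is 85.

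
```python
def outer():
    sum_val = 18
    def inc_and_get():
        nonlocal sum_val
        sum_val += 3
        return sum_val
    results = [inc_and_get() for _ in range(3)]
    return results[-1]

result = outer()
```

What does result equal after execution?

Step 1: sum_val = 18.
Step 2: Three calls to inc_and_get(), each adding 3.
Step 3: Last value = 18 + 3 * 3 = 27

The answer is 27.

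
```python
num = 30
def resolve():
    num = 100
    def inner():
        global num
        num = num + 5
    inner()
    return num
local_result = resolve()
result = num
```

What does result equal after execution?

Step 1: Global num = 30. resolve() creates local num = 100.
Step 2: inner() declares global num and adds 5: global num = 30 + 5 = 35.
Step 3: resolve() returns its local num = 100 (unaffected by inner).
Step 4: result = global num = 35

The answer is 35.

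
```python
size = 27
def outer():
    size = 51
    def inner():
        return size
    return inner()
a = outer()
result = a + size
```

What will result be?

Step 1: outer() has local size = 51. inner() reads from enclosing.
Step 2: outer() returns 51. Global size = 27 unchanged.
Step 3: result = 51 + 27 = 78

The answer is 78.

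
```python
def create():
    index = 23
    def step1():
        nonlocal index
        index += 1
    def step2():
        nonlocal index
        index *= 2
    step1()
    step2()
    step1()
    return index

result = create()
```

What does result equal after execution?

Step 1: index = 23.
Step 2: step1(): index = 23 + 1 = 24.
Step 3: step2(): index = 24 * 2 = 48.
Step 4: step1(): index = 48 + 1 = 49. result = 49

The answer is 49.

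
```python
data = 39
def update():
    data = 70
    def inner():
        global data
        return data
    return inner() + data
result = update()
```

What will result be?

Step 1: Global data = 39. update() shadows with local data = 70.
Step 2: inner() uses global keyword, so inner() returns global data = 39.
Step 3: update() returns 39 + 70 = 109

The answer is 109.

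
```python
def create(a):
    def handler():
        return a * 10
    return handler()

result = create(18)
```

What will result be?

Step 1: create(18) binds parameter a = 18.
Step 2: handler() accesses a = 18 from enclosing scope.
Step 3: result = 18 * 10 = 180

The answer is 180.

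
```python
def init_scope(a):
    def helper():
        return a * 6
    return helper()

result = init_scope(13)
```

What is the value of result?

Step 1: init_scope(13) binds parameter a = 13.
Step 2: helper() accesses a = 13 from enclosing scope.
Step 3: result = 13 * 6 = 78

The answer is 78.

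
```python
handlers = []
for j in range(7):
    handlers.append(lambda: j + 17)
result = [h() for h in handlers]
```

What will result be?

Step 1: All lambdas capture j by reference. After the loop, j = 6.
Step 2: Each call returns 6 + 17 = 23.
Step 3: result = [23, 23, 23, 23, 23, 23, 23]

The answer is [23, 23, 23, 23, 23, 23, 23].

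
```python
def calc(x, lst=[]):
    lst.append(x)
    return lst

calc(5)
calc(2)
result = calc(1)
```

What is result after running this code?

Step 1: Mutable default argument gotcha! The list [] is created once.
Step 2: Each call appends to the SAME list: [5], [5, 2], [5, 2, 1].
Step 3: result = [5, 2, 1]

The answer is [5, 2, 1].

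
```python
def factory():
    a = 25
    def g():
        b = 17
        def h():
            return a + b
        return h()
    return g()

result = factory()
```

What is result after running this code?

Step 1: factory() defines a = 25. g() defines b = 17.
Step 2: h() accesses both from enclosing scopes: a = 25, b = 17.
Step 3: result = 25 + 17 = 42

The answer is 42.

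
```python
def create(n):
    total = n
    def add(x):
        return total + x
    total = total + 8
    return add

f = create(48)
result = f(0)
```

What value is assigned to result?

Step 1: create(48) sets total = 48, then total = 48 + 8 = 56.
Step 2: Closures capture by reference, so add sees total = 56.
Step 3: f(0) returns 56 + 0 = 56

The answer is 56.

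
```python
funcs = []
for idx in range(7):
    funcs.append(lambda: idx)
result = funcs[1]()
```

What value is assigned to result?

Step 1: The loop creates 7 lambdas, all referencing the same variable idx.
Step 2: After the loop, idx = 6 (final value).
Step 3: funcs[1]() looks up idx at call time and finds 6. This is the late binding gotcha. result = 6

The answer is 6.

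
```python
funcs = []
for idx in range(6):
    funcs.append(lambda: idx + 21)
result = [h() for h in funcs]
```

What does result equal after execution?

Step 1: All lambdas capture idx by reference. After the loop, idx = 5.
Step 2: Each call returns 5 + 21 = 26.
Step 3: result = [26, 26, 26, 26, 26, 26]

The answer is [26, 26, 26, 26, 26, 26].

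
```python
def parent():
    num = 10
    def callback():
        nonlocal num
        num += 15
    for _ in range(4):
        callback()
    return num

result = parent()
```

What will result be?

Step 1: num = 10.
Step 2: callback() is called 4 times in a loop, each adding 15 via nonlocal.
Step 3: num = 10 + 15 * 4 = 70

The answer is 70.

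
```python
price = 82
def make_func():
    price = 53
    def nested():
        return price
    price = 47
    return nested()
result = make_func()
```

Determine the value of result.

Step 1: make_func() sets price = 53, then later price = 47.
Step 2: nested() is called after price is reassigned to 47. Closures capture variables by reference, not by value.
Step 3: result = 47

The answer is 47.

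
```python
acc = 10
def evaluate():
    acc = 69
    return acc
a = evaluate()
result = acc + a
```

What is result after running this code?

Step 1: Global acc = 10. evaluate() returns local acc = 69.
Step 2: a = 69. Global acc still = 10.
Step 3: result = 10 + 69 = 79

The answer is 79.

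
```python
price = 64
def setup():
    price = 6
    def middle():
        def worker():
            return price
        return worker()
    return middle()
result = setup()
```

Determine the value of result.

Step 1: setup() defines price = 6. middle() and worker() have no local price.
Step 2: worker() checks local (none), enclosing middle() (none), enclosing setup() and finds price = 6.
Step 3: result = 6

The answer is 6.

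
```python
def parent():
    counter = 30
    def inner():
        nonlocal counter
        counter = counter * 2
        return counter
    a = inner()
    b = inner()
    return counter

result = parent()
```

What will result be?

Step 1: counter starts at 30.
Step 2: First inner(): counter = 30 * 2 = 60.
Step 3: Second inner(): counter = 60 * 2 = 120.
Step 4: result = 120

The answer is 120.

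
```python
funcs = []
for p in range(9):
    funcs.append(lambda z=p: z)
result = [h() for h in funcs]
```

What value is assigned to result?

Step 1: Default arg z=p captures p at each iteration.
Step 2: Each lambda has its own default: 0, 1, ..., 8.
Step 3: result = [0, 1, 2, 3, 4, 5, 6, 7, 8]

The answer is [0, 1, 2, 3, 4, 5, 6, 7, 8].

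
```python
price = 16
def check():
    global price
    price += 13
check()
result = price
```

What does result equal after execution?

Step 1: price = 16 globally.
Step 2: check() modifies global price: price += 13 = 29.
Step 3: result = 29

The answer is 29.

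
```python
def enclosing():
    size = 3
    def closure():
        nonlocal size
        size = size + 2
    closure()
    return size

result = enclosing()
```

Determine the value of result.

Step 1: enclosing() sets size = 3.
Step 2: closure() uses nonlocal to modify size in enclosing's scope: size = 3 + 2 = 5.
Step 3: enclosing() returns the modified size = 5

The answer is 5.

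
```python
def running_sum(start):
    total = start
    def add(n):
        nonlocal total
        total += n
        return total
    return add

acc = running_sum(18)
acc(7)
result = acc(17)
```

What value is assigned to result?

Step 1: running_sum(18) creates closure with total = 18.
Step 2: First acc(7): total = 18 + 7 = 25.
Step 3: Second acc(17): total = 25 + 17 = 42. result = 42

The answer is 42.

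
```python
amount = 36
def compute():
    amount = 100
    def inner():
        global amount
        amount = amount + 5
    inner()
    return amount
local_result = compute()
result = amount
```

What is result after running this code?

Step 1: Global amount = 36. compute() creates local amount = 100.
Step 2: inner() declares global amount and adds 5: global amount = 36 + 5 = 41.
Step 3: compute() returns its local amount = 100 (unaffected by inner).
Step 4: result = global amount = 41

The answer is 41.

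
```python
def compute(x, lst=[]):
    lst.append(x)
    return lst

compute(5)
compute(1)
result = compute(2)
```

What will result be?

Step 1: Mutable default argument gotcha! The list [] is created once.
Step 2: Each call appends to the SAME list: [5], [5, 1], [5, 1, 2].
Step 3: result = [5, 1, 2]

The answer is [5, 1, 2].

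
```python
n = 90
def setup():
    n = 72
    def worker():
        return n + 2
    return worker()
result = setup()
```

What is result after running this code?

Step 1: setup() shadows global n with n = 72.
Step 2: worker() finds n = 72 in enclosing scope, computes 72 + 2 = 74.
Step 3: result = 74

The answer is 74.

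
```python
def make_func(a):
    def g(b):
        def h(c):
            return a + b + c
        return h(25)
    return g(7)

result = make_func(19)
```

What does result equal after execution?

Step 1: a = 19, b = 7, c = 25 across three nested scopes.
Step 2: h() accesses all three via LEGB rule.
Step 3: result = 19 + 7 + 25 = 51

The answer is 51.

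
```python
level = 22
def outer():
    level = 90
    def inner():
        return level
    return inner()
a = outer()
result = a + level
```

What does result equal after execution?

Step 1: outer() has local level = 90. inner() reads from enclosing.
Step 2: outer() returns 90. Global level = 22 unchanged.
Step 3: result = 90 + 22 = 112

The answer is 112.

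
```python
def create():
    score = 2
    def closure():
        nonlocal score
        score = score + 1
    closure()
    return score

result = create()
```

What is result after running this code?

Step 1: create() sets score = 2.
Step 2: closure() uses nonlocal to modify score in create's scope: score = 2 + 1 = 3.
Step 3: create() returns the modified score = 3

The answer is 3.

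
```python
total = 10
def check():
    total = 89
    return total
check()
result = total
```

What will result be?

Step 1: Global total = 10.
Step 2: check() creates local total = 89 (shadow, not modification).
Step 3: After check() returns, global total is unchanged. result = 10

The answer is 10.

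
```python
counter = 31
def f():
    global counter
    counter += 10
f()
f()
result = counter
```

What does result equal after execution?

Step 1: counter = 31.
Step 2: First f(): counter = 31 + 10 = 41.
Step 3: Second f(): counter = 41 + 10 = 51. result = 51

The answer is 51.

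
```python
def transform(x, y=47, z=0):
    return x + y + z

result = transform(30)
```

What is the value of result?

Step 1: transform(30) uses defaults y = 47, z = 0.
Step 2: Returns 30 + 47 + 0 = 77.
Step 3: result = 77

The answer is 77.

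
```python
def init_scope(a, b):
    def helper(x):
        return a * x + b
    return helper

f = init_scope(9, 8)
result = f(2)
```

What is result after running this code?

Step 1: init_scope(9, 8) captures a = 9, b = 8.
Step 2: f(2) computes 9 * 2 + 8 = 26.
Step 3: result = 26

The answer is 26.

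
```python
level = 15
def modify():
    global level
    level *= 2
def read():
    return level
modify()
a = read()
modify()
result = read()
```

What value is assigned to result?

Step 1: level = 15.
Step 2: First modify(): level = 15 * 2 = 30.
Step 3: Second modify(): level = 30 * 2 = 60.
Step 4: read() returns 60

The answer is 60.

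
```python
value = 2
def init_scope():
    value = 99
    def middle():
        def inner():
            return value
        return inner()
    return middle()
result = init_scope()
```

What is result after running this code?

Step 1: init_scope() defines value = 99. middle() and inner() have no local value.
Step 2: inner() checks local (none), enclosing middle() (none), enclosing init_scope() and finds value = 99.
Step 3: result = 99

The answer is 99.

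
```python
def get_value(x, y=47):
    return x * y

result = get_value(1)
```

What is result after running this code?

Step 1: get_value(1) uses default y = 47.
Step 2: Returns 1 * 47 = 47.
Step 3: result = 47

The answer is 47.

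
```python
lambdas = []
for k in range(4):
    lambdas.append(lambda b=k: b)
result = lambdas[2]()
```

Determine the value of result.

Step 1: Default argument b=k captures k's value at each iteration.
Step 2: lambdas[2] captured b = 2 when k was 2.
Step 3: result = 2

The answer is 2.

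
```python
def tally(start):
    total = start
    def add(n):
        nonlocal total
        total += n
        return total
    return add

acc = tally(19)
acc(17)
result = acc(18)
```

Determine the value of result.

Step 1: tally(19) creates closure with total = 19.
Step 2: First acc(17): total = 19 + 17 = 36.
Step 3: Second acc(18): total = 36 + 18 = 54. result = 54

The answer is 54.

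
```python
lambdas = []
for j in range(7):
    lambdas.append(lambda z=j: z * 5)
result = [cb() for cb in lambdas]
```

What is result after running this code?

Step 1: Default arg z=j captures j at each iteration.
Step 2: lambdas[k] has z defaulting to k, returns k * 5.
Step 3: result = [0, 5, 10, 15, 20, 25, 30]

The answer is [0, 5, 10, 15, 20, 25, 30].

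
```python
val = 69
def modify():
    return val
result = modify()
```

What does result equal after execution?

Step 1: val = 69 is defined in the global scope.
Step 2: modify() looks up val. No local val exists, so Python checks the global scope via LEGB rule and finds val = 69.
Step 3: result = 69

The answer is 69.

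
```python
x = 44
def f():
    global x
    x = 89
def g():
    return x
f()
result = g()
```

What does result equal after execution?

Step 1: x = 44.
Step 2: f() sets global x = 89.
Step 3: g() reads global x = 89. result = 89

The answer is 89.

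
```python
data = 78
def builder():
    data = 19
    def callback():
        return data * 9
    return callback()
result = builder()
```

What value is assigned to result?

Step 1: builder() shadows global data with data = 19.
Step 2: callback() finds data = 19 in enclosing scope, computes 19 * 9 = 171.
Step 3: result = 171

The answer is 171.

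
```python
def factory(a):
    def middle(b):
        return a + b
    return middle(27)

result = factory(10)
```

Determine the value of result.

Step 1: factory(10) passes a = 10.
Step 2: middle(27) has b = 27, reads a = 10 from enclosing.
Step 3: result = 10 + 27 = 37

The answer is 37.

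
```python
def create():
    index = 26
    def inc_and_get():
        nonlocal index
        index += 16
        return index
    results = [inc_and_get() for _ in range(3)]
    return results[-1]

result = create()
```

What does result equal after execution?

Step 1: index = 26.
Step 2: Three calls to inc_and_get(), each adding 16.
Step 3: Last value = 26 + 16 * 3 = 74

The answer is 74.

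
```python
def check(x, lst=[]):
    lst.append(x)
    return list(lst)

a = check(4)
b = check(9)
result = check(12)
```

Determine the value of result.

Step 1: Default list is shared. list() creates copies for return values.
Step 2: Internal list grows: [4] -> [4, 9] -> [4, 9, 12].
Step 3: result = [4, 9, 12]

The answer is [4, 9, 12].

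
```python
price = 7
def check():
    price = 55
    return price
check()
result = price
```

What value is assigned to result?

Step 1: price = 7 globally.
Step 2: check() creates a LOCAL price = 55 (no global keyword!).
Step 3: The global price is unchanged. result = 7

The answer is 7.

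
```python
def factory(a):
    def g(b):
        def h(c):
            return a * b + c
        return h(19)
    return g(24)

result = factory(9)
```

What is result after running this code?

Step 1: a = 9, b = 24, c = 19.
Step 2: h() computes a * b + c = 9 * 24 + 19 = 235.
Step 3: result = 235

The answer is 235.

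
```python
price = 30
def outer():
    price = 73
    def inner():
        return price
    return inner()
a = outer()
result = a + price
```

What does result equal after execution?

Step 1: outer() has local price = 73. inner() reads from enclosing.
Step 2: outer() returns 73. Global price = 30 unchanged.
Step 3: result = 73 + 30 = 103

The answer is 103.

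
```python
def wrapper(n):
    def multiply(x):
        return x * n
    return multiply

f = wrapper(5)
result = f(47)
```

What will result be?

Step 1: wrapper(5) returns multiply closure with n = 5.
Step 2: f(47) computes 47 * 5 = 235.
Step 3: result = 235

The answer is 235.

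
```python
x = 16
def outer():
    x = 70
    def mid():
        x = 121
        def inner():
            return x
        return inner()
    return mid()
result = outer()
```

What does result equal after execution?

Step 1: Three levels of shadowing: global 16, outer 70, mid 121.
Step 2: inner() finds x = 121 in enclosing mid() scope.
Step 3: result = 121

The answer is 121.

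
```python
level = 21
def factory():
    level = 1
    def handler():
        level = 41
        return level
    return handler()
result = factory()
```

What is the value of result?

Step 1: Three scopes define level: global (21), factory (1), handler (41).
Step 2: handler() has its own local level = 41, which shadows both enclosing and global.
Step 3: result = 41 (local wins in LEGB)

The answer is 41.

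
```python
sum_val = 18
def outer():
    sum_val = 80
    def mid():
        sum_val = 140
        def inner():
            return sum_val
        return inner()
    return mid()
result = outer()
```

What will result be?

Step 1: Three levels of shadowing: global 18, outer 80, mid 140.
Step 2: inner() finds sum_val = 140 in enclosing mid() scope.
Step 3: result = 140

The answer is 140.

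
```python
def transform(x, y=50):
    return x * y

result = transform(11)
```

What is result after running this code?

Step 1: transform(11) uses default y = 50.
Step 2: Returns 11 * 50 = 550.
Step 3: result = 550

The answer is 550.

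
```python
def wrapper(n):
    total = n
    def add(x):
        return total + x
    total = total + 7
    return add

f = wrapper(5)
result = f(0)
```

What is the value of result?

Step 1: wrapper(5) sets total = 5, then total = 5 + 7 = 12.
Step 2: Closures capture by reference, so add sees total = 12.
Step 3: f(0) returns 12 + 0 = 12

The answer is 12.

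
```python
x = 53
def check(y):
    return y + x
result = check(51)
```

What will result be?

Step 1: x = 53 is defined globally.
Step 2: check(51) uses parameter y = 51 and looks up x from global scope = 53.
Step 3: result = 51 + 53 = 104

The answer is 104.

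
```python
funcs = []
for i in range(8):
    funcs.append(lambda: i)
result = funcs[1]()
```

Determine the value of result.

Step 1: The loop creates 8 lambdas, all referencing the same variable i.
Step 2: After the loop, i = 7 (final value).
Step 3: funcs[1]() looks up i at call time and finds 7. This is the late binding gotcha. result = 7

The answer is 7.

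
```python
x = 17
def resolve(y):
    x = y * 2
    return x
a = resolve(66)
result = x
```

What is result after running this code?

Step 1: Global x = 17.
Step 2: resolve(66) creates local x = 66 * 2 = 132.
Step 3: Global x unchanged because no global keyword. result = 17

The answer is 17.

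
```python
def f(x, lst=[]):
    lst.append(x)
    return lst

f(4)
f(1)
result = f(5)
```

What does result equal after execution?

Step 1: Mutable default argument gotcha! The list [] is created once.
Step 2: Each call appends to the SAME list: [4], [4, 1], [4, 1, 5].
Step 3: result = [4, 1, 5]

The answer is [4, 1, 5].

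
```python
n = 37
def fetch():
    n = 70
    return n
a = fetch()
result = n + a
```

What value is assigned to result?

Step 1: Global n = 37. fetch() returns local n = 70.
Step 2: a = 70. Global n still = 37.
Step 3: result = 37 + 70 = 107

The answer is 107.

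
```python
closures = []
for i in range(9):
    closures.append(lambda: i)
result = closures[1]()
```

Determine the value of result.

Step 1: The loop creates 9 lambdas, all referencing the same variable i.
Step 2: After the loop, i = 8 (final value).
Step 3: closures[1]() looks up i at call time and finds 8. This is the late binding gotcha. result = 8

The answer is 8.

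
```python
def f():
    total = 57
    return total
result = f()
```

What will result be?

Step 1: f() defines total = 57 in its local scope.
Step 2: return total finds the local variable total = 57.
Step 3: result = 57

The answer is 57.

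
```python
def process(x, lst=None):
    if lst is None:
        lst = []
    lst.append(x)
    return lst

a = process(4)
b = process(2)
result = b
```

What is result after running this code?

Step 1: None default with guard creates a NEW list each call.
Step 2: a = [4] (fresh list). b = [2] (another fresh list).
Step 3: result = [2] (this is the fix for mutable default)

The answer is [2].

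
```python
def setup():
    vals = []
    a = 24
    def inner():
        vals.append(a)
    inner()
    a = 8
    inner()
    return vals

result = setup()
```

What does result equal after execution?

Step 1: a = 24. inner() appends current a to vals.
Step 2: First inner(): appends 24. Then a = 8.
Step 3: Second inner(): appends 8 (closure sees updated a). result = [24, 8]

The answer is [24, 8].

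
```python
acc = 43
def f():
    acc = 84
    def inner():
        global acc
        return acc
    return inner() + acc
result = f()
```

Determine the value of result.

Step 1: Global acc = 43. f() shadows with local acc = 84.
Step 2: inner() uses global keyword, so inner() returns global acc = 43.
Step 3: f() returns 43 + 84 = 127

The answer is 127.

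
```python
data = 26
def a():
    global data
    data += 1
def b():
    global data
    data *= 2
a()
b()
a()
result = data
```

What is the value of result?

Step 1: data = 26.
Step 2: a(): data = 26 + 1 = 27.
Step 3: b(): data = 27 * 2 = 54.
Step 4: a(): data = 54 + 1 = 55

The answer is 55.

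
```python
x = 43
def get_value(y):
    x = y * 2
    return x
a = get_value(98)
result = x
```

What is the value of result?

Step 1: Global x = 43.
Step 2: get_value(98) creates local x = 98 * 2 = 196.
Step 3: Global x unchanged because no global keyword. result = 43

The answer is 43.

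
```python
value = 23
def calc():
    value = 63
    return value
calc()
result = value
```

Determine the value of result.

Step 1: value = 23 globally.
Step 2: calc() creates a LOCAL value = 63 (no global keyword!).
Step 3: The global value is unchanged. result = 23

The answer is 23.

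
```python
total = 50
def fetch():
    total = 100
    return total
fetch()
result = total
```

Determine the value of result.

Step 1: total = 50 globally.
Step 2: fetch() creates a LOCAL total = 100 (no global keyword!).
Step 3: The global total is unchanged. result = 50

The answer is 50.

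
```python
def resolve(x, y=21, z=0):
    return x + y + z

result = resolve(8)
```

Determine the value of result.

Step 1: resolve(8) uses defaults y = 21, z = 0.
Step 2: Returns 8 + 21 + 0 = 29.
Step 3: result = 29

The answer is 29.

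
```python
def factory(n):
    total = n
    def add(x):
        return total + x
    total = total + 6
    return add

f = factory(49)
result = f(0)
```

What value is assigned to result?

Step 1: factory(49) sets total = 49, then total = 49 + 6 = 55.
Step 2: Closures capture by reference, so add sees total = 55.
Step 3: f(0) returns 55 + 0 = 55

The answer is 55.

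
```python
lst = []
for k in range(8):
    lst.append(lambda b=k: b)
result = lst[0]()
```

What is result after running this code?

Step 1: Default argument b=k captures k's value at each iteration.
Step 2: lst[0] captured b = 0 when k was 0.
Step 3: result = 0

The answer is 0.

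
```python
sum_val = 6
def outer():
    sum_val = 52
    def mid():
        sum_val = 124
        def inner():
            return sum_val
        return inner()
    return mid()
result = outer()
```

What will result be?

Step 1: Three levels of shadowing: global 6, outer 52, mid 124.
Step 2: inner() finds sum_val = 124 in enclosing mid() scope.
Step 3: result = 124

The answer is 124.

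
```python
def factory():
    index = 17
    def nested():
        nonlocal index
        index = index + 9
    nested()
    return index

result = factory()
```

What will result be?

Step 1: factory() sets index = 17.
Step 2: nested() uses nonlocal to modify index in factory's scope: index = 17 + 9 = 26.
Step 3: factory() returns the modified index = 26

The answer is 26.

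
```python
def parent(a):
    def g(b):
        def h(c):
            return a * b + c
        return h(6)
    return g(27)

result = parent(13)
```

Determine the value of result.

Step 1: a = 13, b = 27, c = 6.
Step 2: h() computes a * b + c = 13 * 27 + 6 = 357.
Step 3: result = 357

The answer is 357.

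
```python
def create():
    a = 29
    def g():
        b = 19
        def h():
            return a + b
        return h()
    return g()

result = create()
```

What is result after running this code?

Step 1: create() defines a = 29. g() defines b = 19.
Step 2: h() accesses both from enclosing scopes: a = 29, b = 19.
Step 3: result = 29 + 19 = 48

The answer is 48.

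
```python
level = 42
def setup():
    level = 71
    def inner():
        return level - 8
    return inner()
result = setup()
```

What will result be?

Step 1: setup() shadows global level with level = 71.
Step 2: inner() finds level = 71 in enclosing scope, computes 71 - 8 = 63.
Step 3: result = 63

The answer is 63.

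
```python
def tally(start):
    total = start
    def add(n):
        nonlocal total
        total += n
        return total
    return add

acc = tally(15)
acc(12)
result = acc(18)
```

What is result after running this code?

Step 1: tally(15) creates closure with total = 15.
Step 2: First acc(12): total = 15 + 12 = 27.
Step 3: Second acc(18): total = 27 + 18 = 45. result = 45

The answer is 45.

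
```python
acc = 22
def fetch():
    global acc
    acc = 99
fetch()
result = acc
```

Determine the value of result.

Step 1: acc = 22 globally.
Step 2: fetch() declares global acc and sets it to 99.
Step 3: After fetch(), global acc = 99. result = 99

The answer is 99.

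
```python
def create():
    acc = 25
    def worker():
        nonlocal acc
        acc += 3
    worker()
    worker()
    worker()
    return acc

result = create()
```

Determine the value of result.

Step 1: acc starts at 25.
Step 2: worker() is called 3 times, each adding 3.
Step 3: acc = 25 + 3 * 3 = 34

The answer is 34.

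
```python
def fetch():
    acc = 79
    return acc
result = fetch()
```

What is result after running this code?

Step 1: fetch() defines acc = 79 in its local scope.
Step 2: return acc finds the local variable acc = 79.
Step 3: result = 79

The answer is 79.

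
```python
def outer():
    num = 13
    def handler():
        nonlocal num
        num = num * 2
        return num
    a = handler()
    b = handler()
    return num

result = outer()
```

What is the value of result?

Step 1: num starts at 13.
Step 2: First handler(): num = 13 * 2 = 26.
Step 3: Second handler(): num = 26 * 2 = 52.
Step 4: result = 52

The answer is 52.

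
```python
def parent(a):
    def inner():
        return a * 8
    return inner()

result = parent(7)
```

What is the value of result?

Step 1: parent(7) binds parameter a = 7.
Step 2: inner() accesses a = 7 from enclosing scope.
Step 3: result = 7 * 8 = 56

The answer is 56.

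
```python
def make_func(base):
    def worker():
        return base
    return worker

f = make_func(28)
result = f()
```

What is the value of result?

Step 1: make_func(28) creates closure capturing base = 28.
Step 2: f() returns the captured base = 28.
Step 3: result = 28

The answer is 28.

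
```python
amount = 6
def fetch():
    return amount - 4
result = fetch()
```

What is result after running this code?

Step 1: amount = 6 is defined globally.
Step 2: fetch() looks up amount from global scope = 6, then computes 6 - 4 = 2.
Step 3: result = 2

The answer is 2.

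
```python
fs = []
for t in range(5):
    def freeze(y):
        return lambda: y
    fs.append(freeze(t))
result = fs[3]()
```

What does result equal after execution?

Step 1: freeze(t) creates a new scope capturing y = t at call time.
Step 2: fs[3] = freeze(3), so its lambda captures y = 3.
Step 3: result = 3 (closure factory fixes late binding)

The answer is 3.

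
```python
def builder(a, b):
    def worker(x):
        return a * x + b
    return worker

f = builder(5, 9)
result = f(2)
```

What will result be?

Step 1: builder(5, 9) captures a = 5, b = 9.
Step 2: f(2) computes 5 * 2 + 9 = 19.
Step 3: result = 19

The answer is 19.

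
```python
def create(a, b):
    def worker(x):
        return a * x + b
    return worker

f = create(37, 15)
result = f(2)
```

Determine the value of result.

Step 1: create(37, 15) captures a = 37, b = 15.
Step 2: f(2) computes 37 * 2 + 15 = 89.
Step 3: result = 89

The answer is 89.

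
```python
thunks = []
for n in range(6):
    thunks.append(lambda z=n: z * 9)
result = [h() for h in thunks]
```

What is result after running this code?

Step 1: Default arg z=n captures n at each iteration.
Step 2: thunks[k] has z defaulting to k, returns k * 9.
Step 3: result = [0, 9, 18, 27, 36, 45]

The answer is [0, 9, 18, 27, 36, 45].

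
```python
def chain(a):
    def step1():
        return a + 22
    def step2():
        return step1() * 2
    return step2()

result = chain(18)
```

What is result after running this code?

Step 1: chain(18) captures a = 18.
Step 2: step2() calls step1() which returns 18 + 22 = 40.
Step 3: step2() returns 40 * 2 = 80

The answer is 80.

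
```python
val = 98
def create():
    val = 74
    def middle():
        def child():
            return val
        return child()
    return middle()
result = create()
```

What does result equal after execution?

Step 1: create() defines val = 74. middle() and child() have no local val.
Step 2: child() checks local (none), enclosing middle() (none), enclosing create() and finds val = 74.
Step 3: result = 74

The answer is 74.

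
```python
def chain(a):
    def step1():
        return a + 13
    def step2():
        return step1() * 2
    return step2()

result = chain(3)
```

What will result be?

Step 1: chain(3) captures a = 3.
Step 2: step2() calls step1() which returns 3 + 13 = 16.
Step 3: step2() returns 16 * 2 = 32

The answer is 32.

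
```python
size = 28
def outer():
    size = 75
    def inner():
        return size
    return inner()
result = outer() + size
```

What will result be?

Step 1: Global size = 28. outer() shadows with size = 75.
Step 2: inner() returns enclosing size = 75. outer() = 75.
Step 3: result = 75 + global size (28) = 103

The answer is 103.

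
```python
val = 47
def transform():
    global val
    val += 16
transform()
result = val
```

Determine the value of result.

Step 1: val = 47 globally.
Step 2: transform() modifies global val: val += 16 = 63.
Step 3: result = 63

The answer is 63.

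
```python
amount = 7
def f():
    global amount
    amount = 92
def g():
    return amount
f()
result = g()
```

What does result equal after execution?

Step 1: amount = 7.
Step 2: f() sets global amount = 92.
Step 3: g() reads global amount = 92. result = 92

The answer is 92.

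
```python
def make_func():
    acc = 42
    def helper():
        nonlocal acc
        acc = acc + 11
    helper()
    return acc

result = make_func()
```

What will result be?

Step 1: make_func() sets acc = 42.
Step 2: helper() uses nonlocal to modify acc in make_func's scope: acc = 42 + 11 = 53.
Step 3: make_func() returns the modified acc = 53

The answer is 53.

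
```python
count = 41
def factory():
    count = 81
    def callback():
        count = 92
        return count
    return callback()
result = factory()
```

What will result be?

Step 1: Three scopes define count: global (41), factory (81), callback (92).
Step 2: callback() has its own local count = 92, which shadows both enclosing and global.
Step 3: result = 92 (local wins in LEGB)

The answer is 92.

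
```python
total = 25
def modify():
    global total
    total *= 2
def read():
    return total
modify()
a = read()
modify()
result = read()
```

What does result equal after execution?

Step 1: total = 25.
Step 2: First modify(): total = 25 * 2 = 50.
Step 3: Second modify(): total = 50 * 2 = 100.
Step 4: read() returns 100

The answer is 100.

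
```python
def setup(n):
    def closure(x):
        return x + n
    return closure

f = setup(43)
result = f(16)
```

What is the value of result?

Step 1: setup(43) creates a closure that captures n = 43.
Step 2: f(16) calls the closure with x = 16, returning 16 + 43 = 59.
Step 3: result = 59

The answer is 59.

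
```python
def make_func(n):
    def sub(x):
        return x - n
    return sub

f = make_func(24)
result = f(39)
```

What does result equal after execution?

Step 1: make_func(24) creates a closure capturing n = 24.
Step 2: f(39) computes 39 - 24 = 15.
Step 3: result = 15

The answer is 15.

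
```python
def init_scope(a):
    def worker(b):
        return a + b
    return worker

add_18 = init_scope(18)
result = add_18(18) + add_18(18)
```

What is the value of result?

Step 1: add_18 captures a = 18.
Step 2: add_18(18) = 18 + 18 = 36, called twice.
Step 3: result = 36 + 36 = 72

The answer is 72.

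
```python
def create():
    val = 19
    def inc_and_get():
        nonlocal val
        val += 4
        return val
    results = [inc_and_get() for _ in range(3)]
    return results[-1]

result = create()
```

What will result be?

Step 1: val = 19.
Step 2: Three calls to inc_and_get(), each adding 4.
Step 3: Last value = 19 + 4 * 3 = 31

The answer is 31.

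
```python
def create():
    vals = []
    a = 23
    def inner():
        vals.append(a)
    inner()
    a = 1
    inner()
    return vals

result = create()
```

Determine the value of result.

Step 1: a = 23. inner() appends current a to vals.
Step 2: First inner(): appends 23. Then a = 1.
Step 3: Second inner(): appends 1 (closure sees updated a). result = [23, 1]

The answer is [23, 1].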